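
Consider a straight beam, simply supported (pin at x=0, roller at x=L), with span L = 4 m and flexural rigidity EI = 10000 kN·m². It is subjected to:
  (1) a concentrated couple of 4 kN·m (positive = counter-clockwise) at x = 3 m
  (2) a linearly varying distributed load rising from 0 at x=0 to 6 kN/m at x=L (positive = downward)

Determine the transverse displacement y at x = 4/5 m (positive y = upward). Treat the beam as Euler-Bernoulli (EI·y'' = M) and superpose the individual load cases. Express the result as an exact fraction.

y(4/5) = -56907/78125000 m

Load 1 — applied couple M₀=4 kN·m at a=3 m (b=L-a=1):
  y_1 = (M₀x³/(6L)+C₁x)/EI  [x≤a] with C₁=M₀(3b²-L²)/(6L)=-13/6 = (4·(4/5)³/(6·4)+(-13/6)·(4/5))/10000 = -103/625000 m
Load 2 — triangular load w₀=6 kN/m (0→w₀ over full span):
  y_2 = -w₀x(7L⁴-10L²x²+3x⁴)/(360LEI) = -6·(4/5)·(7·4⁴-10·4²·(4/5)²+3·(4/5)⁴)/(360·4·10000) = -5504/9765625 m
Superposition: y = Σ y_i = -56907/78125000 m ≈ -0.000728 m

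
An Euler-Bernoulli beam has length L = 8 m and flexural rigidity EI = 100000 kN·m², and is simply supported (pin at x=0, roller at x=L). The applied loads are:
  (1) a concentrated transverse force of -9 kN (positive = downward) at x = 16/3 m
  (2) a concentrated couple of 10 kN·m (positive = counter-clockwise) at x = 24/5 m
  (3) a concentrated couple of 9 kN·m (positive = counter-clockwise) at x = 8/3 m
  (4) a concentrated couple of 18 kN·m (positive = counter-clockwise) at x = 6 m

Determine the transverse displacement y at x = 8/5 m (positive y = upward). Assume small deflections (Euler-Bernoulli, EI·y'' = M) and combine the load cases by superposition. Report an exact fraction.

Load 1 — point force P=-9 kN at a=16/3 m (b=L-a=8/3):
  y_1 = -Pbx(L²-b²-x²)/(6LEI)  [x≤a] = -(-9)·(8/3)·(8/5)·(8²-(8/3)²-(8/5)²)/(6·8·100000) = 1528/3515625 m
Load 2 — applied couple M₀=10 kN·m at a=24/5 m (b=L-a=16/5):
  y_2 = (M₀x³/(6L)+C₁x)/EI  [x≤a] with C₁=M₀(3b²-L²)/(6L)=-104/15 = (10·(8/5)³/(6·8)+(-104/15)·(8/5))/100000 = -8/78125 m
Load 3 — applied couple M₀=9 kN·m at a=8/3 m (b=L-a=16/3):
  y_3 = (M₀x³/(6L)+C₁x)/EI  [x≤a] with C₁=M₀(3b²-L²)/(6L)=4 = (9·(8/5)³/(6·8)+4·(8/5))/100000 = 28/390625 m
Load 4 — applied couple M₀=18 kN·m at a=6 m (b=L-a=2):
  y_4 = (M₀x³/(6L)+C₁x)/EI  [x≤a] with C₁=M₀(3b²-L²)/(6L)=-39/2 = (18·(8/5)³/(6·8)+(-39/2)·(8/5))/100000 = -927/3125000 m
Superposition: y = Σ y_i = 3017/28125000 m ≈ 0.000107 m

y(8/5) = 3017/28125000 m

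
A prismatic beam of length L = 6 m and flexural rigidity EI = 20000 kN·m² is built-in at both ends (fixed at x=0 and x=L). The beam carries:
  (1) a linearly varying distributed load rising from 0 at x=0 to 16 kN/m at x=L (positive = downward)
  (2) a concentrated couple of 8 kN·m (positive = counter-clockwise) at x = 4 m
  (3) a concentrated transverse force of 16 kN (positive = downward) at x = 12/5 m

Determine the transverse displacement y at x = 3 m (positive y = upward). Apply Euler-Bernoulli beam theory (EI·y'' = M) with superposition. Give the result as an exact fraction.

Load 1 — triangular load w₀=16 kN/m (0→w₀ over full span):
  y_1 = -w₀x²(L-x)²(x+2L)/(120LEI) = -16·3²·(6-3)²·(3+2·6)/(120·6·20000) = -27/20000 m
Load 2 — applied couple M₀=8 kN·m at a=4 m (b=L-a=2):
  y_2 = (R_Ax³/6 - M_Ax²/2)/EI  [x≤a] with R_A=16/9, M_A=8/3 = ((16/9)·3³/6 - (8/3)·3²/2)/20000 = -1/5000 m
Load 3 — point force P=16 kN at a=12/5 m (b=L-a=18/5):
  y_3 = -Pa²(L-x)²(3bL-(3b+a)(L-x))/(6L³EI)  [x>a] = -16·(12/5)²·(6-3)²·(3·(18/5)·6-(3·(18/5)+(12/5))·(6-3))/(6·6³·20000) = -63/78125 m
Superposition: y = Σ y_i = -5891/2500000 m ≈ -0.002356 m

y(3) = -5891/2500000 m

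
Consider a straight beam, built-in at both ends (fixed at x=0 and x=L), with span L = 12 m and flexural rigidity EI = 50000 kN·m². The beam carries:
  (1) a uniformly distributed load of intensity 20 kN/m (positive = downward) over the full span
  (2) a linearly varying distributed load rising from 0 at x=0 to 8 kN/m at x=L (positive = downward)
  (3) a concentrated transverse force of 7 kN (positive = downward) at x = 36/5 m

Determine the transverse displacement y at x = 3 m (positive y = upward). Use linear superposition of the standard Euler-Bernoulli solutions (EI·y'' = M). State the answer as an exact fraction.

Load 1 — uniform load w=20 kN/m over full span:
  y_1 = -wx²(L-x)²/(24EI) = -20·3²·(12-3)²/(24·50000) = -243/20000 m
Load 2 — triangular load w₀=8 kN/m (0→w₀ over full span):
  y_2 = -w₀x²(L-x)²(x+2L)/(120LEI) = -8·3²·(12-3)²·(3+2·12)/(120·12·50000) = -2187/1000000 m
Load 3 — point force P=7 kN at a=36/5 m (b=L-a=24/5):
  y_3 = -Pb²x²(3aL-(3a+b)x)/(6L³EI)  [x≤a] = -7·(24/5)²·3²·(3·(36/5)·12-(3·(36/5)+(24/5))·3)/(6·12³·50000) = -63/125000 m
Superposition: y = Σ y_i = -14841/1000000 m ≈ -0.014841 m

y(3) = -14841/1000000 m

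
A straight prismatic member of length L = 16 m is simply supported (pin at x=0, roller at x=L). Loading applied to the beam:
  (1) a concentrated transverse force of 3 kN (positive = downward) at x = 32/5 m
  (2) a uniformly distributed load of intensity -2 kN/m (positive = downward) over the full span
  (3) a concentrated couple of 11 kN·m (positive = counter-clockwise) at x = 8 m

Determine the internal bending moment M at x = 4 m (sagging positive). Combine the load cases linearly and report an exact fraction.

M(4) = -761/20 kN·m

Load 1 — point force P=3 kN at a=32/5 m (b=L-a=48/5):
  M_1 = Pbx/L  [x≤a] = 3·(48/5)·4/16 = 36/5 kN·m
Load 2 — uniform load w=-2 kN/m over full span:
  M_2 = wx(L-x)/2 = (-2)·4·(16-4)/2 = -48 kN·m
Load 3 — applied couple M₀=11 kN·m at a=8 m (b=L-a=8):
  M_3 = M₀x/L  [x≤a] = 11·4/16 = 11/4 kN·m
Superposition: M = Σ M_i = -761/20 kN·m ≈ -38.050000 kN·m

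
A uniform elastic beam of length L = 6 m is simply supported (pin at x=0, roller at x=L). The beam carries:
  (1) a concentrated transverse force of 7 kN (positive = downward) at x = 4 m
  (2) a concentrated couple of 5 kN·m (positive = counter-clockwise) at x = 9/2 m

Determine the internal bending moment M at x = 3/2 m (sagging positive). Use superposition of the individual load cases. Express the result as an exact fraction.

M(3/2) = 19/4 kN·m

Load 1 — point force P=7 kN at a=4 m (b=L-a=2):
  M_1 = Pbx/L  [x≤a] = 7·2·(3/2)/6 = 7/2 kN·m
Load 2 — applied couple M₀=5 kN·m at a=9/2 m (b=L-a=3/2):
  M_2 = M₀x/L  [x≤a] = 5·(3/2)/6 = 5/4 kN·m
Superposition: M = Σ M_i = 19/4 kN·m ≈ 4.750000 kN·m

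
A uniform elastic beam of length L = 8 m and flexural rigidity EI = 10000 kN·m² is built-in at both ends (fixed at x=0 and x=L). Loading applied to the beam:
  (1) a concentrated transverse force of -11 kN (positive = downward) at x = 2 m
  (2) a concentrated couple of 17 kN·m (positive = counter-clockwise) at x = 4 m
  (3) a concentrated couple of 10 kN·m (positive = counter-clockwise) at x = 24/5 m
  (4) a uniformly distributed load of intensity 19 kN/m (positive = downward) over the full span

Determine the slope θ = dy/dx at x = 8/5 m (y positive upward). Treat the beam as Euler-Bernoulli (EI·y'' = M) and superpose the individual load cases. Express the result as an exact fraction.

θ(8/5) = -943/125000 rad

Load 1 — point force P=-11 kN at a=2 m (b=L-a=6):
  θ_1 = -Pb²x(2aL-(3a+b)x)/(2L³EI)  [x≤a] = -(-11)·6²·(8/5)·(2·2·8-(3·2+6)·(8/5))/(2·8³·10000) = 99/125000 rad
Load 2 — applied couple M₀=17 kN·m at a=4 m (b=L-a=4):
  θ_2 = (R_Ax²/2 - M_Ax)/EI  [x≤a] with R_A=51/16, M_A=17/4 = ((51/16)·(8/5)²/2 - (17/4)·(8/5))/10000 = -17/62500 rad
Load 3 — applied couple M₀=10 kN·m at a=24/5 m (b=L-a=16/5):
  θ_3 = (R_Ax²/2 - M_Ax)/EI  [x≤a] with R_A=9/5, M_A=16/5 = ((9/5)·(8/5)²/2 - (16/5)·(8/5))/10000 = -22/78125 rad
Load 4 — uniform load w=19 kN/m over full span:
  θ_4 = -wx(L-x)(L-2x)/(12EI) = -19·(8/5)·(8-(8/5))·(8-2·(8/5))/(12·10000) = -608/78125 rad
Superposition: θ = Σ θ_i = -943/125000 rad ≈ -0.007544 rad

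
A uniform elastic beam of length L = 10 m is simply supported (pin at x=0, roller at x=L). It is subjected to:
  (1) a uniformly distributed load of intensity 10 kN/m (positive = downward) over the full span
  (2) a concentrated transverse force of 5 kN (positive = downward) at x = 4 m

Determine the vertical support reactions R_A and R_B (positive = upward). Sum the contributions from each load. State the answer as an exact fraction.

Load 1 — uniform load w=10 kN/m over full span:
  R_A = wL/2 = 10·10/2 = 50 kN
  R_B = wL/2 = 10·10/2 = 50 kN
Load 2 — point force P=5 kN at a=4 m (b=L-a=6):
  R_A = Pb/L = 5·6/10 = 3 kN
  R_B = Pa/L = 5·4/10 = 2 kN
Superposition: R_A = 53 kN, R_B = 52 kN

R_A = 53 kN, R_B = 52 kN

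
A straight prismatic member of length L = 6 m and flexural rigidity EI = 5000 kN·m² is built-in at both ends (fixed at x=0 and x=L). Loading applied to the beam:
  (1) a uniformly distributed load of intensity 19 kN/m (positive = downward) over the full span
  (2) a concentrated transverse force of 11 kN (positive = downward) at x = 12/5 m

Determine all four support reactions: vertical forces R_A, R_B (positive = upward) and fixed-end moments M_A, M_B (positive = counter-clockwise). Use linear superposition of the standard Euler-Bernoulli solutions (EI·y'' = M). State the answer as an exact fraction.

Load 1 — uniform load w=19 kN/m over full span:
  R_A = wL/2 = 19·6/2 = 57 kN
  M_A = wL²/12 = 19·6²/12 = 57 kN·m
  R_B = wL/2 = 19·6/2 = 57 kN
  M_B = -wL²/12 = -19·6²/12 = -57 kN·m
Load 2 — point force P=11 kN at a=12/5 m (b=L-a=18/5):
  R_A = Pb²(3a+b)/L³ = 11·(18/5)²·(3·(12/5)+(18/5))/6³ = 891/125 kN
  M_A = Pab²/L² = 11·(12/5)·(18/5)²/6² = 1188/125 kN·m
  R_B = Pa²(a+3b)/L³ = 11·(12/5)²·((12/5)+3·(18/5))/6³ = 484/125 kN
  M_B = -Pa²b/L² = -11·(12/5)²·(18/5)/6² = -792/125 kN·m
Superposition: R_A = 8016/125 kN, M_A = 8313/125 kN·m, R_B = 7609/125 kN, M_B = -7917/125 kN·m

R_A = 8016/125 kN, M_A = 8313/125 kN·m, R_B = 7609/125 kN, M_B = -7917/125 kN·m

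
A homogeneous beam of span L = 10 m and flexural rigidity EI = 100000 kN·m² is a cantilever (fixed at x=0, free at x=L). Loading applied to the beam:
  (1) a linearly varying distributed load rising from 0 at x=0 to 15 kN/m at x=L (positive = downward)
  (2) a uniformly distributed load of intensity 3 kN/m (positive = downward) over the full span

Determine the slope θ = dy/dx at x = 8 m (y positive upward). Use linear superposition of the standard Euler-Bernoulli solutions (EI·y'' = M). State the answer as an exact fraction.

θ(8) = -147/6250 rad

Load 1 — triangular load w₀=15 kN/m (0→w₀ over full span):
  θ_1 = (w₀Lx²/4-w₀L²x/3-w₀x⁴/(24L))/EI = (15·10·8²/4-15·10²·8/3-15·8⁴/(24·10))/100000 = -58/3125 rad
Load 2 — uniform load w=3 kN/m over full span:
  θ_2 = -wx(x²-3Lx+3L²)/(6EI) = -3·8·(8²-3·10·8+3·10²)/(6·100000) = -31/6250 rad
Superposition: θ = Σ θ_i = -147/6250 rad ≈ -0.023520 rad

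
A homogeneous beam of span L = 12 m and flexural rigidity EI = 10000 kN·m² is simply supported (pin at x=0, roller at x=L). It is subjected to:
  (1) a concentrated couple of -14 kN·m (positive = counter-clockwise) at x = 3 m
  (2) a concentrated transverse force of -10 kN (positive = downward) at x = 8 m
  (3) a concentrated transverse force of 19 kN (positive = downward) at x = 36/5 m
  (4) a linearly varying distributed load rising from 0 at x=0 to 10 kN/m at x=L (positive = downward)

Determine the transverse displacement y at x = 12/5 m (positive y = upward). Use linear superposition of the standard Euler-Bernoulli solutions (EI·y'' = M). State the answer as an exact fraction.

Load 1 — applied couple M₀=-14 kN·m at a=3 m (b=L-a=9):
  y_1 = (M₀x³/(6L)+C₁x)/EI  [x≤a] with C₁=M₀(3b²-L²)/(6L)=-77/4 = ((-14)·(12/5)³/(6·12)+(-77/4)·(12/5))/10000 = -6111/1250000 m
Load 2 — point force P=-10 kN at a=8 m (b=L-a=4):
  y_2 = -Pbx(L²-b²-x²)/(6LEI)  [x≤a] = -(-10)·4·(12/5)·(12²-4²-(12/5)²)/(6·12·10000) = 764/46875 m
Load 3 — point force P=19 kN at a=36/5 m (b=L-a=24/5):
  y_3 = -Pbx(L²-b²-x²)/(6LEI)  [x≤a] = -19·(24/5)·(12/5)·(12²-(24/5)²-(12/5)²)/(6·12·10000) = -2736/78125 m
Load 4 — triangular load w₀=10 kN/m (0→w₀ over full span):
  y_4 = -w₀x(7L⁴-10L²x²+3x⁴)/(360LEI) = -10·(12/5)·(7·12⁴-10·12²·(12/5)²+3·(12/5)⁴)/(360·12·10000) = -148608/1953125 m
Superposition: y = Σ y_i = -9346709/93750000 m ≈ -0.099698 m

y(12/5) = -9346709/93750000 m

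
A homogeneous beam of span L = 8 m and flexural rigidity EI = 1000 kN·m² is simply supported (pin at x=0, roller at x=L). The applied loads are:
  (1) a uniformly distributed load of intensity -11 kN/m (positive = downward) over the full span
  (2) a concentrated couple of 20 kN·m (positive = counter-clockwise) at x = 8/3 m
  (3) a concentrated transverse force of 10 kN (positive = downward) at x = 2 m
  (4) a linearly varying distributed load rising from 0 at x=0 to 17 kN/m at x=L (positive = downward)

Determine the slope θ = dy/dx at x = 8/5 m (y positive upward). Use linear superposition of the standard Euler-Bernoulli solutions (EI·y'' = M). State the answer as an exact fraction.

Load 1 — uniform load w=-11 kN/m over full span:
  θ_1 = -w(L³-6Lx²+4x³)/(24EI) = -(-11)·(8³-6·8·(8/5)²+4·(8/5)³)/(24·1000) = 2904/15625 rad
Load 2 — applied couple M₀=20 kN·m at a=8/3 m (b=L-a=16/3):
  θ_2 = (M₀x²/(2L)+C₁)/EI  [x≤a] with C₁=M₀(3b²-L²)/(6L)=80/9 = (20·(8/5)²/(2·8)+(80/9))/1000 = 68/5625 rad
Load 3 — point force P=10 kN at a=2 m (b=L-a=6):
  θ_3 = -Pb(L²-b²-3x²)/(6LEI)  [x≤a] = -10·6·(8²-6²-3·(8/5)²)/(6·8·1000) = -127/5000 rad
Load 4 — triangular load w₀=17 kN/m (0→w₀ over full span):
  θ_4 = -w₀(7L⁴-30L²x²+15x⁴)/(360LEI) = -17·(7·8⁴-30·8²·(8/5)²+15·(8/5)⁴)/(360·8·1000) = -99008/703125 rad
Superposition: θ = Σ θ_i = 178501/5625000 rad ≈ 0.031734 rad

θ(8/5) = 178501/5625000 rad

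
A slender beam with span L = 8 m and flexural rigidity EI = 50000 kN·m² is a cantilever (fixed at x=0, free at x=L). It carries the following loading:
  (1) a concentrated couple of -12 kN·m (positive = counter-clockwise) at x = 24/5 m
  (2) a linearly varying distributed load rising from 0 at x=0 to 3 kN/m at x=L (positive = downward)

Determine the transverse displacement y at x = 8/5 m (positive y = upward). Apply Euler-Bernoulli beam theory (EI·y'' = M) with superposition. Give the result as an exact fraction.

y(8/5) = -87032/48828125 m

Load 1 — applied couple M₀=-12 kN·m at a=24/5 m (b=L-a=16/5):
  y_1 = M₀x²/(2EI)  [x≤a] = (-12)·(8/5)²/(2·50000) = -24/78125 m
Load 2 — triangular load w₀=3 kN/m (0→w₀ over full span):
  y_2 = (w₀Lx³/12-w₀L²x²/6-w₀x⁵/(120L))/EI = (3·8·(8/5)³/12-3·8²·(8/5)²/6-3·(8/5)⁵/(120·8))/50000 = -72032/48828125 m
Superposition: y = Σ y_i = -87032/48828125 m ≈ -0.001782 m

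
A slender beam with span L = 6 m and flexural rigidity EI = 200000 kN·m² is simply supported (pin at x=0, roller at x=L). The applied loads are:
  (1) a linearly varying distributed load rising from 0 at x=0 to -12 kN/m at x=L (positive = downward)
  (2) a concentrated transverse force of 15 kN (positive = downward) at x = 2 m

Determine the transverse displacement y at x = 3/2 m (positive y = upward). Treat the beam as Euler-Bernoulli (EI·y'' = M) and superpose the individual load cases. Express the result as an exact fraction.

y(3/2) = 3149/25600000 m

Load 1 — triangular load w₀=-12 kN/m (0→w₀ over full span):
  y_1 = -w₀x(7L⁴-10L²x²+3x⁴)/(360LEI) = -(-12)·(3/2)·(7·6⁴-10·6²·(3/2)²+3·(3/2)⁴)/(360·6·200000) = 8829/25600000 m
Load 2 — point force P=15 kN at a=2 m (b=L-a=4):
  y_2 = -Pbx(L²-b²-x²)/(6LEI)  [x≤a] = -15·4·(3/2)·(6²-4²-(3/2)²)/(6·6·200000) = -71/320000 m
Superposition: y = Σ y_i = 3149/25600000 m ≈ 0.000123 m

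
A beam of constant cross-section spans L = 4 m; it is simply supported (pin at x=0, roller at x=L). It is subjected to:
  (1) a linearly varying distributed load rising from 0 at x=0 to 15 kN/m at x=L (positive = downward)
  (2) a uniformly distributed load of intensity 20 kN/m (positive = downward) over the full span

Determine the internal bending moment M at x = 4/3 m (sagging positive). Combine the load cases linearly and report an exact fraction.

M(4/3) = 1280/27 kN·m

Load 1 — triangular load w₀=15 kN/m (0→w₀ over full span):
  M_1 = w₀Lx/6 - w₀x³/(6L) = 15·4·(4/3)/6 - 15·(4/3)³/(6·4) = 320/27 kN·m
Load 2 — uniform load w=20 kN/m over full span:
  M_2 = wx(L-x)/2 = 20·(4/3)·(4-(4/3))/2 = 320/9 kN·m
Superposition: M = Σ M_i = 1280/27 kN·m ≈ 47.407407 kN·m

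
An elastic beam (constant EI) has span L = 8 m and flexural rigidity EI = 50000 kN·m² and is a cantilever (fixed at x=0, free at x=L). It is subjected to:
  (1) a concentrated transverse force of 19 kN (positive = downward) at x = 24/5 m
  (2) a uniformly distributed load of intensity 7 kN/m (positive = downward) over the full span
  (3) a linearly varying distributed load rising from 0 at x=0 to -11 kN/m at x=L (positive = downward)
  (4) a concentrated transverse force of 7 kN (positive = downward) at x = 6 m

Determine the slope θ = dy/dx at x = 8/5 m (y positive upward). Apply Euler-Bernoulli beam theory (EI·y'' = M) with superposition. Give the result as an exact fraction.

θ(8/5) = -17791/5859375 rad

Load 1 — point force P=19 kN at a=24/5 m (b=L-a=16/5):
  θ_1 = -Px(2a-x)/(2EI)  [x≤a] = -19·(8/5)·(2·(24/5)-(8/5))/(2·50000) = -38/15625 rad
Load 2 — uniform load w=7 kN/m over full span:
  θ_2 = -wx(x²-3Lx+3L²)/(6EI) = -7·(8/5)·((8/5)²-3·8·(8/5)+3·8²)/(6·50000) = -6832/1171875 rad
Load 3 — triangular load w₀=-11 kN/m (0→w₀ over full span):
  θ_3 = (w₀Lx²/4-w₀L²x/3-w₀x⁴/(24L))/EI = ((-11)·8·(8/5)²/4-(-11)·8²·(8/5)/3-(-11)·(8/5)⁴/(24·8))/50000 = 37444/5859375 rad
Load 4 — point force P=7 kN at a=6 m (b=L-a=2):
  θ_4 = -Px(2a-x)/(2EI)  [x≤a] = -7·(8/5)·(2·6-(8/5))/(2·50000) = -91/78125 rad
Superposition: θ = Σ θ_i = -17791/5859375 rad ≈ -0.003036 rad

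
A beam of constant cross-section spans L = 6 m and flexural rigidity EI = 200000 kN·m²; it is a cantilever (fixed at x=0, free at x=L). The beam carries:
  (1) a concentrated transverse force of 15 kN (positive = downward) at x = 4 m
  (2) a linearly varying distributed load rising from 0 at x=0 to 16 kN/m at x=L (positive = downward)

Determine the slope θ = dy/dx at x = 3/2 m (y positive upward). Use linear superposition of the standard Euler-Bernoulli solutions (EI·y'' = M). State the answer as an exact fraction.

Load 1 — point force P=15 kN at a=4 m (b=L-a=2):
  θ_1 = -Px(2a-x)/(2EI)  [x≤a] = -15·(3/2)·(2·4-(3/2))/(2·200000) = -117/320000 rad
Load 2 — triangular load w₀=16 kN/m (0→w₀ over full span):
  θ_2 = (w₀Lx²/4-w₀L²x/3-w₀x⁴/(24L))/EI = (16·6·(3/2)²/4-16·6²·(3/2)/3-16·(3/2)⁴/(24·6))/200000 = -3753/3200000 rad
Superposition: θ = Σ θ_i = -4923/3200000 rad ≈ -0.001538 rad

θ(3/2) = -4923/3200000 rad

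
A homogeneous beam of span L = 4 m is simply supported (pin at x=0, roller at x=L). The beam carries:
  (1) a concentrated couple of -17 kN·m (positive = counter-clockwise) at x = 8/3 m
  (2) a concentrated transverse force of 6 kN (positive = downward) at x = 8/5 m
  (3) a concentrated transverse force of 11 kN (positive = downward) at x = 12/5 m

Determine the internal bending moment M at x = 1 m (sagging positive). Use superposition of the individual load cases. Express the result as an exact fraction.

Load 1 — applied couple M₀=-17 kN·m at a=8/3 m (b=L-a=4/3):
  M_1 = M₀x/L  [x≤a] = (-17)·1/4 = -17/4 kN·m
Load 2 — point force P=6 kN at a=8/5 m (b=L-a=12/5):
  M_2 = Pbx/L  [x≤a] = 6·(12/5)·1/4 = 18/5 kN·m
Load 3 — point force P=11 kN at a=12/5 m (b=L-a=8/5):
  M_3 = Pbx/L  [x≤a] = 11·(8/5)·1/4 = 22/5 kN·m
Superposition: M = Σ M_i = 15/4 kN·m ≈ 3.750000 kN·m

M(1) = 15/4 kN·m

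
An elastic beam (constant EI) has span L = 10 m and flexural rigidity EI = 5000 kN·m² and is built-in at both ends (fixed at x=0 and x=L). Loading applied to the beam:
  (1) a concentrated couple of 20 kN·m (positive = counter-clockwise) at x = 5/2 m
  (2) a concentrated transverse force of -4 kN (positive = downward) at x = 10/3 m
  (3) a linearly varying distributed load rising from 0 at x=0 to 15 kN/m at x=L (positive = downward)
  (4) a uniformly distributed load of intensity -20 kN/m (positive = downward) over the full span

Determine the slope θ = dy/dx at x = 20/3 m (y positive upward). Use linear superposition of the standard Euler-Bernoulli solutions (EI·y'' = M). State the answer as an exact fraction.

θ(20/3) = -901/48600 rad

Load 1 — applied couple M₀=20 kN·m at a=5/2 m (b=L-a=15/2):
  θ_1 = (R_Ax²/2 - M_Ax - M₀(x-a))/EI  [x>a] with R_A=9/4, M_A=-15/4 = ((9/4)·(20/3)²/2 - (-15/4)·(20/3) - 20·((20/3)-(5/2)))/5000 = -1/600 rad
Load 2 — point force P=-4 kN at a=10/3 m (b=L-a=20/3):
  θ_2 = Pa²(L-x)(2bL-(3b+a)(L-x))/(2L³EI)  [x>a] = (-4)·(10/3)²·(10-(20/3))·(2·(20/3)·10-(3·(20/3)+(10/3))·(10-(20/3)))/(2·10³·5000) = -1/1215 rad
Load 3 — triangular load w₀=15 kN/m (0→w₀ over full span):
  θ_3 = -w₀(2x(L-x)(L-2x)(x+2L)+x²(L-x)²)/(120LEI) = -15·(2·(20/3)·(10-(20/3))·(10-2·(20/3))·((20/3)+2·10)+(20/3)²·(10-(20/3))²)/(120·10·5000) = 7/810 rad
Load 4 — uniform load w=-20 kN/m over full span:
  θ_4 = -wx(L-x)(L-2x)/(12EI) = -(-20)·(20/3)·(10-(20/3))·(10-2·(20/3))/(12·5000) = -2/81 rad
Superposition: θ = Σ θ_i = -901/48600 rad ≈ -0.018539 rad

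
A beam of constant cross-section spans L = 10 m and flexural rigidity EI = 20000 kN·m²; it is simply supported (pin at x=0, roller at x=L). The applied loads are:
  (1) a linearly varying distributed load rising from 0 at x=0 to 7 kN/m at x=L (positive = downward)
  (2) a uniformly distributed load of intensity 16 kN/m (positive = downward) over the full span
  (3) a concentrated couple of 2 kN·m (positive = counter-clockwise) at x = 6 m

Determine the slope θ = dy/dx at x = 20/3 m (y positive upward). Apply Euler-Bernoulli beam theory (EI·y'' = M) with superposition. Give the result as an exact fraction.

θ(20/3) = 471299/24300000 rad

Load 1 — triangular load w₀=7 kN/m (0→w₀ over full span):
  θ_1 = -w₀(7L⁴-30L²x²+15x⁴)/(360LEI) = -7·(7·10⁴-30·10²·(20/3)²+15·(20/3)⁴)/(360·10·20000) = 637/194400 rad
Load 2 — uniform load w=16 kN/m over full span:
  θ_2 = -w(L³-6Lx²+4x³)/(24EI) = -16·(10³-6·10·(20/3)²+4·(20/3)³)/(24·20000) = 13/810 rad
Load 3 — applied couple M₀=2 kN·m at a=6 m (b=L-a=4):
  θ_3 = (M₀x²/(2L)-M₀(x-a)+C₁)/EI  [x>a] with C₁=M₀(3b²-L²)/(6L)=-26/15 = (2·(20/3)²/(2·10)-2·((20/3)-6)+(-26/15))/20000 = 31/450000 rad
Superposition: θ = Σ θ_i = 471299/24300000 rad ≈ 0.019395 rad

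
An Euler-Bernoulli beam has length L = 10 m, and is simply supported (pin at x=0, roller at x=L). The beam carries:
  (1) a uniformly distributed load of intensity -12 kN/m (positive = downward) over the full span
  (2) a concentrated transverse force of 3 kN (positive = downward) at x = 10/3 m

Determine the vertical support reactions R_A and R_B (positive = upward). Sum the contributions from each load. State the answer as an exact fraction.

R_A = -58 kN, R_B = -59 kN

Load 1 — uniform load w=-12 kN/m over full span:
  R_A = wL/2 = (-12)·10/2 = -60 kN
  R_B = wL/2 = (-12)·10/2 = -60 kN
Load 2 — point force P=3 kN at a=10/3 m (b=L-a=20/3):
  R_A = Pb/L = 3·(20/3)/10 = 2 kN
  R_B = Pa/L = 3·(10/3)/10 = 1 kN
Superposition: R_A = -58 kN, R_B = -59 kN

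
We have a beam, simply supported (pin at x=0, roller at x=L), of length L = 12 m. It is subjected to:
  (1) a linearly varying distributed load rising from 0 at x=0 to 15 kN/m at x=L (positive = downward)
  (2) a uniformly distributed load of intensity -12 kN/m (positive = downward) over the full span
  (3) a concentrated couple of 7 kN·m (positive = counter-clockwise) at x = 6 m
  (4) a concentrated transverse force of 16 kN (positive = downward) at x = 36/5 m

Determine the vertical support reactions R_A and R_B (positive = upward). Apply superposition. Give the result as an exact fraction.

Load 1 — triangular load w₀=15 kN/m (0→w₀ over full span):
  R_A = w₀L/6 = 15·12/6 = 30 kN
  R_B = w₀L/3 = 15·12/3 = 60 kN
Load 2 — uniform load w=-12 kN/m over full span:
  R_A = wL/2 = (-12)·12/2 = -72 kN
  R_B = wL/2 = (-12)·12/2 = -72 kN
Load 3 — applied couple M₀=7 kN·m at a=6 m (b=L-a=6):
  R_A = M₀/L = 7/12 kN
  R_B = -M₀/L = -7/12 kN
Load 4 — point force P=16 kN at a=36/5 m (b=L-a=24/5):
  R_A = Pb/L = 16·(24/5)/12 = 32/5 kN
  R_B = Pa/L = 16·(36/5)/12 = 48/5 kN
Superposition: R_A = -2101/60 kN, R_B = -179/60 kN

R_A = -2101/60 kN, R_B = -179/60 kN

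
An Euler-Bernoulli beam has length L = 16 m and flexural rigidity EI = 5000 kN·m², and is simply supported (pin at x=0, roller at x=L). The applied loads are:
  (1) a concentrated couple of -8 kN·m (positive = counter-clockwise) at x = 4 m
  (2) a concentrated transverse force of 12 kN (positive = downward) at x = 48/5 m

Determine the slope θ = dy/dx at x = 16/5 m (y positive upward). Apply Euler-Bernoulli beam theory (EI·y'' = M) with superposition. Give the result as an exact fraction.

Load 1 — applied couple M₀=-8 kN·m at a=4 m (b=L-a=12):
  θ_1 = (M₀x²/(2L)+C₁)/EI  [x≤a] with C₁=M₀(3b²-L²)/(6L)=-44/3 = ((-8)·(16/5)²/(2·16)+(-44/3))/5000 = -323/93750 rad
Load 2 — point force P=12 kN at a=48/5 m (b=L-a=32/5):
  θ_2 = -Pb(L²-b²-3x²)/(6LEI)  [x≤a] = -12·(32/5)·(16²-(32/5)²-3·(16/5)²)/(6·16·5000) = -2304/78125 rad
Superposition: θ = Σ θ_i = -15439/468750 rad ≈ -0.032937 rad

θ(16/5) = -15439/468750 rad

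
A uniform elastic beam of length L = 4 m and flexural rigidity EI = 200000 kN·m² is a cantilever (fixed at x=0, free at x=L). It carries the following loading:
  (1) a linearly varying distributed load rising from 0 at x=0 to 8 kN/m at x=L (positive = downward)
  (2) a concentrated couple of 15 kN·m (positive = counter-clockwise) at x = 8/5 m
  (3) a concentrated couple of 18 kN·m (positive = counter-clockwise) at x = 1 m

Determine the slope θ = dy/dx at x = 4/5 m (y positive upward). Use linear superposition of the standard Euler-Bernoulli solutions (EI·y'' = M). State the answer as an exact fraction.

θ(4/5) = -1241/93750000 rad

Load 1 — triangular load w₀=8 kN/m (0→w₀ over full span):
  θ_1 = (w₀Lx²/4-w₀L²x/3-w₀x⁴/(24L))/EI = (8·4·(4/5)²/4-8·4²·(4/5)/3-8·(4/5)⁴/(24·4))/200000 = -851/5859375 rad
Load 2 — applied couple M₀=15 kN·m at a=8/5 m (b=L-a=12/5):
  θ_2 = M₀x/EI  [x≤a] = 15·(4/5)/200000 = 3/50000 rad
Load 3 — applied couple M₀=18 kN·m at a=1 m (b=L-a=3):
  θ_3 = M₀x/EI  [x≤a] = 18·(4/5)/200000 = 9/125000 rad
Superposition: θ = Σ θ_i = -1241/93750000 rad ≈ -0.000013 rad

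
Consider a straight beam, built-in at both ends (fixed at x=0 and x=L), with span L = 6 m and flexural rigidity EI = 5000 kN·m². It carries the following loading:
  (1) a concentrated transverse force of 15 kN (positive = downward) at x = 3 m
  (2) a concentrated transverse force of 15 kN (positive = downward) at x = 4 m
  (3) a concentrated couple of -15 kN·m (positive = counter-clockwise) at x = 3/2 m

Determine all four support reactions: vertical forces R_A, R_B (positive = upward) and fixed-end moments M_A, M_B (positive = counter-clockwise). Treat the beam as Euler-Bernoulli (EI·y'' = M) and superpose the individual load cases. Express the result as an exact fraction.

Load 1 — point force P=15 kN at a=3 m (b=L-a=3):
  R_A = Pb²(3a+b)/L³ = 15·3²·(3·3+3)/6³ = 15/2 kN
  M_A = Pab²/L² = 15·3·3²/6² = 45/4 kN·m
  R_B = Pa²(a+3b)/L³ = 15·3²·(3+3·3)/6³ = 15/2 kN
  M_B = -Pa²b/L² = -15·3²·3/6² = -45/4 kN·m
Load 2 — point force P=15 kN at a=4 m (b=L-a=2):
  R_A = Pb²(3a+b)/L³ = 15·2²·(3·4+2)/6³ = 35/9 kN
  M_A = Pab²/L² = 15·4·2²/6² = 20/3 kN·m
  R_B = Pa²(a+3b)/L³ = 15·4²·(4+3·2)/6³ = 100/9 kN
  M_B = -Pa²b/L² = -15·4²·2/6² = -40/3 kN·m
Load 3 — applied couple M₀=-15 kN·m at a=3/2 m (b=L-a=9/2):
  R_A = 6M₀ab/L³ = 6·(-15)·(3/2)·(9/2)/6³ = -45/16 kN
  M_A = M₀b(2a-b)/L² = (-15)·(9/2)·(2·(3/2)-(9/2))/6² = 45/16 kN·m
  R_B = -6M₀ab/L³ = -6·(-15)·(3/2)·(9/2)/6³ = 45/16 kN
  M_B = M₀a(2b-a)/L² = (-15)·(3/2)·(2·(9/2)-(3/2))/6² = -75/16 kN·m
Superposition: R_A = 1235/144 kN, M_A = 995/48 kN·m, R_B = 3085/144 kN, M_B = -1405/48 kN·m

R_A = 1235/144 kN, M_A = 995/48 kN·m, R_B = 3085/144 kN, M_B = -1405/48 kN·m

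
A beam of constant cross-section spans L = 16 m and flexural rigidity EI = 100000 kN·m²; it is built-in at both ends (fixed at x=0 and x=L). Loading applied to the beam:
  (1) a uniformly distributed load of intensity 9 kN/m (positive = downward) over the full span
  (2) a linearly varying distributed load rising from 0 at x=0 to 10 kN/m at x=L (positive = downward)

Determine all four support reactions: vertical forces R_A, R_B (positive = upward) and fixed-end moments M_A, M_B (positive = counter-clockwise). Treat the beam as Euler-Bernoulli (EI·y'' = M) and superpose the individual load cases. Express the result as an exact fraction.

Load 1 — uniform load w=9 kN/m over full span:
  R_A = wL/2 = 9·16/2 = 72 kN
  M_A = wL²/12 = 9·16²/12 = 192 kN·m
  R_B = wL/2 = 9·16/2 = 72 kN
  M_B = -wL²/12 = -9·16²/12 = -192 kN·m
Load 2 — triangular load w₀=10 kN/m (0→w₀ over full span):
  R_A = 3w₀L/20 = 3·10·16/20 = 24 kN
  M_A = w₀L²/30 = 10·16²/30 = 256/3 kN·m
  R_B = 7w₀L/20 = 7·10·16/20 = 56 kN
  M_B = -w₀L²/20 = -10·16²/20 = -128 kN·m
Superposition: R_A = 96 kN, M_A = 832/3 kN·m, R_B = 128 kN, M_B = -320 kN·m

R_A = 96 kN, M_A = 832/3 kN·m, R_B = 128 kN, M_B = -320 kN·m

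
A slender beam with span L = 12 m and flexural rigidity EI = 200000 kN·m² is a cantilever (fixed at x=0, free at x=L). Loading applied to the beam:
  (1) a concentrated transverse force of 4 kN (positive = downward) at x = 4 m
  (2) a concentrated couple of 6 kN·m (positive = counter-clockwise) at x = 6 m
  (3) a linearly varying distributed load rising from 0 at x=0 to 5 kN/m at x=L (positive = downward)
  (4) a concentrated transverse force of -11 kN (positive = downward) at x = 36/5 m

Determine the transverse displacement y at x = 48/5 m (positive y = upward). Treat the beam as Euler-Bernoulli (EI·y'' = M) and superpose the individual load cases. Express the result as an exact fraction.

y(48/5) = -11467277/468750000 m

Load 1 — point force P=4 kN at a=4 m (b=L-a=8):
  y_1 = -Pa²(3x-a)/(6EI)  [x>a] = -4·4²·(3·(48/5)-4)/(6·200000) = -62/46875 m
Load 2 — applied couple M₀=6 kN·m at a=6 m (b=L-a=6):
  y_2 = M₀a(2x-a)/(2EI)  [x>a] = 6·6·(2·(48/5)-6)/(2·200000) = 297/250000 m
Load 3 — triangular load w₀=5 kN/m (0→w₀ over full span):
  y_3 = (w₀Lx³/12-w₀L²x²/6-w₀x⁵/(120L))/EI = (5·12·(48/5)³/12-5·12²·(48/5)²/6-5·(48/5)⁵/(120·12))/200000 = -337824/9765625 m
Load 4 — point force P=-11 kN at a=36/5 m (b=L-a=24/5):
  y_4 = -Pa²(3x-a)/(6EI)  [x>a] = -(-11)·(36/5)²·(3·(48/5)-(36/5))/(6·200000) = 8019/781250 m
Superposition: y = Σ y_i = -11467277/468750000 m ≈ -0.024464 m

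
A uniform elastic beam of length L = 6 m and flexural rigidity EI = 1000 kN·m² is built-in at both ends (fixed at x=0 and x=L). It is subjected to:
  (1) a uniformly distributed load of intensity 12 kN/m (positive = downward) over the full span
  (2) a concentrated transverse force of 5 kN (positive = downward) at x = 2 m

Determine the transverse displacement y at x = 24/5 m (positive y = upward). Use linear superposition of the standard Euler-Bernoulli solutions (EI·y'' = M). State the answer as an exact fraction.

y(24/5) = -8351/468750 m

Load 1 — uniform load w=12 kN/m over full span:
  y_1 = -wx²(L-x)²/(24EI) = -12·(24/5)²·(6-(24/5))²/(24·1000) = -1296/78125 m
Load 2 — point force P=5 kN at a=2 m (b=L-a=4):
  y_2 = -Pa²(L-x)²(3bL-(3b+a)(L-x))/(6L³EI)  [x>a] = -5·2²·(6-(24/5))²·(3·4·6-(3·4+2)·(6-(24/5)))/(6·6³·1000) = -23/18750 m
Superposition: y = Σ y_i = -8351/468750 m ≈ -0.017815 m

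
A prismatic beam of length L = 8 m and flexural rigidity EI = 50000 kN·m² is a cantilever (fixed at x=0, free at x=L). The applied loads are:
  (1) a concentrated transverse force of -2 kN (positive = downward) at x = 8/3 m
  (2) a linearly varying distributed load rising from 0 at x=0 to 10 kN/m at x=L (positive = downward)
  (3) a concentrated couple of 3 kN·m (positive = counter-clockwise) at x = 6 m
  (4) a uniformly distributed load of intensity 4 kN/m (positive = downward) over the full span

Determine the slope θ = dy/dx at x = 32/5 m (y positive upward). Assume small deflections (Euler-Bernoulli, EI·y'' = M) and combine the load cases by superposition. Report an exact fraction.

Load 1 — point force P=-2 kN at a=8/3 m (b=L-a=16/3):
  θ_1 = -Pa²/(2EI)  [x>a] = -(-2)·(8/3)²/(2·50000) = 4/28125 rad
Load 2 — triangular load w₀=10 kN/m (0→w₀ over full span):
  θ_2 = (w₀Lx²/4-w₀L²x/3-w₀x⁴/(24L))/EI = (10·8·(32/5)²/4-10·8²·(32/5)/3-10·(32/5)⁴/(24·8))/50000 = -14848/1171875 rad
Load 3 — applied couple M₀=3 kN·m at a=6 m (b=L-a=2):
  θ_3 = M₀a/EI  [x>a] = 3·6/50000 = 9/25000 rad
Load 4 — uniform load w=4 kN/m over full span:
  θ_4 = -wx(x²-3Lx+3L²)/(6EI) = -4·(32/5)·((32/5)²-3·8·(32/5)+3·8²)/(6·50000) = -7936/1171875 rad
Superposition: θ = Σ θ_i = -532691/28125000 rad ≈ -0.018940 rad

θ(32/5) = -532691/28125000 rad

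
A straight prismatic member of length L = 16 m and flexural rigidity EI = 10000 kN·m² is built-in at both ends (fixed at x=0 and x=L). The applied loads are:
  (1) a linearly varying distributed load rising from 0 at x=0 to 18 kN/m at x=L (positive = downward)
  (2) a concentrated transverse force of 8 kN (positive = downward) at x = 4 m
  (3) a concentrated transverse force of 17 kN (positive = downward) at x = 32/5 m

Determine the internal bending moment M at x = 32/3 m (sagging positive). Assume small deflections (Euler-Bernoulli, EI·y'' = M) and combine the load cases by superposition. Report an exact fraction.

Load 1 — triangular load w₀=18 kN/m (0→w₀ over full span):
  M_1 = 3w₀Lx/20 - w₀L²/30 - w₀x³/(6L) = 3·18·16·(32/3)/20 - 18·16²/30 - 18·(32/3)³/(6·16) = 3584/45 kN·m
Load 2 — point force P=8 kN at a=4 m (b=L-a=12):
  M_2 = Pa²(a+3b)(L-x)/L³ - Pa²b/L²  [x>a] = 8·4²·(4+3·12)·(16-(32/3))/16³ - 8·4²·12/16² = 2/3 kN·m
Load 3 — point force P=17 kN at a=32/5 m (b=L-a=48/5):
  M_3 = Pa²(a+3b)(L-x)/L³ - Pa²b/L²  [x>a] = 17·(32/5)²·((32/5)+3·(48/5))·(16-(32/3))/16³ - 17·(32/5)²·(48/5)/16² = 2176/375 kN·m
Superposition: M = Σ M_i = 96878/1125 kN·m ≈ 86.113778 kN·m

M(32/3) = 96878/1125 kN·m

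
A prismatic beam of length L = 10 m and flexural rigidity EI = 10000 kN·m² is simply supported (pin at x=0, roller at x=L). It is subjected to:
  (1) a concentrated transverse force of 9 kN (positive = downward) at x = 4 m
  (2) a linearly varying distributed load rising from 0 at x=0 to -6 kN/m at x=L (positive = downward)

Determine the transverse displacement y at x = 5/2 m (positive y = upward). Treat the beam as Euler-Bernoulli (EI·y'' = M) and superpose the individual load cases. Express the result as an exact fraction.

Load 1 — point force P=9 kN at a=4 m (b=L-a=6):
  y_1 = -Pbx(L²-b²-x²)/(6LEI)  [x≤a] = -9·6·(5/2)·(10²-6²-(5/2)²)/(6·10·10000) = -2079/160000 m
Load 2 — triangular load w₀=-6 kN/m (0→w₀ over full span):
  y_2 = -w₀x(7L⁴-10L²x²+3x⁴)/(360LEI) = -(-6)·(5/2)·(7·10⁴-10·10²·(5/2)²+3·(5/2)⁴)/(360·10·10000) = 109/4096 m
Superposition: y = Σ y_i = 34861/2560000 m ≈ 0.013618 m

y(5/2) = 34861/2560000 m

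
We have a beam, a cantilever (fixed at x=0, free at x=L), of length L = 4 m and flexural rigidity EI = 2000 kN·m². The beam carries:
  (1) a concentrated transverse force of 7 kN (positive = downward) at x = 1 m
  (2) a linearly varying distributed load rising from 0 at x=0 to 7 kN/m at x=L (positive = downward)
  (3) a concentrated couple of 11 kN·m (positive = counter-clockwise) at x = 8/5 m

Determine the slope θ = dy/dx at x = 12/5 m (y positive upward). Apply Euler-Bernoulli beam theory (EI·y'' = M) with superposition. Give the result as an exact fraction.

Load 1 — point force P=7 kN at a=1 m (b=L-a=3):
  θ_1 = -Pa²/(2EI)  [x>a] = -7·1²/(2·2000) = -7/4000 rad
Load 2 — triangular load w₀=7 kN/m (0→w₀ over full span):
  θ_2 = (w₀Lx²/4-w₀L²x/3-w₀x⁴/(24L))/EI = (7·4·(12/5)²/4-7·4²·(12/5)/3-7·(12/5)⁴/(24·4))/2000 = -4039/156250 rad
Load 3 — applied couple M₀=11 kN·m at a=8/5 m (b=L-a=12/5):
  θ_3 = M₀a/EI  [x>a] = 11·(8/5)/2000 = 11/1250 rad
Superposition: θ = Σ θ_i = -46999/2500000 rad ≈ -0.018800 rad

θ(12/5) = -46999/2500000 rad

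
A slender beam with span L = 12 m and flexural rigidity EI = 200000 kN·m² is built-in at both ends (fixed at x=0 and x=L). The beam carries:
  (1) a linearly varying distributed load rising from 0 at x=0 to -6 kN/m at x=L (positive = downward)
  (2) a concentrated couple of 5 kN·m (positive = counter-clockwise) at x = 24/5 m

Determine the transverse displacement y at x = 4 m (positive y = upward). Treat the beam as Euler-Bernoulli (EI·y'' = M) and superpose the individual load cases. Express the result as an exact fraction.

Load 1 — triangular load w₀=-6 kN/m (0→w₀ over full span):
  y_1 = -w₀x²(L-x)²(x+2L)/(120LEI) = -(-6)·4²·(12-4)²·(4+2·12)/(120·12·200000) = 28/46875 m
Load 2 — applied couple M₀=5 kN·m at a=24/5 m (b=L-a=36/5):
  y_2 = (R_Ax³/6 - M_Ax²/2)/EI  [x≤a] with R_A=3/5, M_A=3/5 = ((3/5)·4³/6 - (3/5)·4²/2)/200000 = 1/125000 m
Superposition: y = Σ y_i = 227/375000 m ≈ 0.000605 m

y(4) = 227/375000 m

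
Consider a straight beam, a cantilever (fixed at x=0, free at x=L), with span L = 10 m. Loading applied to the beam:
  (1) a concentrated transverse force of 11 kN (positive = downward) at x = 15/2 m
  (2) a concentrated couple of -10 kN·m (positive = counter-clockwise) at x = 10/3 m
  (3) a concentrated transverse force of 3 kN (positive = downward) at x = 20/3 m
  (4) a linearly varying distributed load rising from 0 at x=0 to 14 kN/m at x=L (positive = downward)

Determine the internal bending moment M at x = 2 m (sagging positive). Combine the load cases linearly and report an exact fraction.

M(2) = -12391/30 kN·m

Load 1 — point force P=11 kN at a=15/2 m (b=L-a=5/2):
  M_1 = -P(a-x)  [x≤a] = -11·((15/2)-2) = -121/2 kN·m
Load 2 — applied couple M₀=-10 kN·m at a=10/3 m (b=L-a=20/3):
  M_2 = M₀  [x≤a] = (-10) = -10 kN·m
Load 3 — point force P=3 kN at a=20/3 m (b=L-a=10/3):
  M_3 = -P(a-x)  [x≤a] = -3·((20/3)-2) = -14 kN·m
Load 4 — triangular load w₀=14 kN/m (0→w₀ over full span):
  M_4 = w₀Lx/2 - w₀L²/3 - w₀x³/(6L) = 14·10·2/2 - 14·10²/3 - 14·2³/(6·10) = -4928/15 kN·m
Superposition: M = Σ M_i = -12391/30 kN·m ≈ -413.033333 kN·m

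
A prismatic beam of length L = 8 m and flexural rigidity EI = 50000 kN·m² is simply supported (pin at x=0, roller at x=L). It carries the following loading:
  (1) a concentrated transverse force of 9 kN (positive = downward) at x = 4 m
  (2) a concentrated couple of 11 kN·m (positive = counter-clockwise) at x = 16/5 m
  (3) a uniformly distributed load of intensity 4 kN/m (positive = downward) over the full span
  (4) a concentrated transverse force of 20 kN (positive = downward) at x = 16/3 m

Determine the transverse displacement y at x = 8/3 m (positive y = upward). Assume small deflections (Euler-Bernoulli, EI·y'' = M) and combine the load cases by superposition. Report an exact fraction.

y(8/3) = -154612/18984375 m

Load 1 — point force P=9 kN at a=4 m (b=L-a=4):
  y_1 = -Pbx(L²-b²-x²)/(6LEI)  [x≤a] = -9·4·(8/3)·(8²-4²-(8/3)²)/(6·8·50000) = -46/28125 m
Load 2 — applied couple M₀=11 kN·m at a=16/5 m (b=L-a=24/5):
  y_2 = (M₀x³/(6L)+C₁x)/EI  [x≤a] with C₁=M₀(3b²-L²)/(6L)=88/75 = (11·(8/3)³/(6·8)+(88/75)·(8/3))/50000 = 946/6328125 m
Load 3 — uniform load w=4 kN/m over full span:
  y_3 = -wx(L³-2Lx²+x³)/(24EI) = -4·(8/3)·(8³-2·8·(8/3)²+(8/3)³)/(24·50000) = -2816/759375 m
Load 4 — point force P=20 kN at a=16/3 m (b=L-a=8/3):
  y_4 = -Pbx(L²-b²-x²)/(6LEI)  [x≤a] = -20·(8/3)·(8/3)·(8²-(8/3)²-(8/3)²)/(6·8·50000) = -448/151875 m
Superposition: y = Σ y_i = -154612/18984375 m ≈ -0.008144 m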